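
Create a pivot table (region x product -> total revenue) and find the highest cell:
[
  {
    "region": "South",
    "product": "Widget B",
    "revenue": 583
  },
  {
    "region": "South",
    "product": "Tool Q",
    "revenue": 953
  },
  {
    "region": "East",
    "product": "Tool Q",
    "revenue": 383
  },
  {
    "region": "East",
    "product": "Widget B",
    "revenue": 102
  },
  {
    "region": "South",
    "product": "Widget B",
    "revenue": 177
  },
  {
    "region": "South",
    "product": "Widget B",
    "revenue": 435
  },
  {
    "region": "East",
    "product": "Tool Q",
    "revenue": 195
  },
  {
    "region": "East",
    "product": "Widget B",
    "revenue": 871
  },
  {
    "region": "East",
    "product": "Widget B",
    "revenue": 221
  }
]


Pivot: region (rows) x product (columns) -> total revenue

     Tool Q        Widget B    
East           578          1194  
South          953          1195  

Highest: South / Widget B = $1195

South / Widget B = $1195


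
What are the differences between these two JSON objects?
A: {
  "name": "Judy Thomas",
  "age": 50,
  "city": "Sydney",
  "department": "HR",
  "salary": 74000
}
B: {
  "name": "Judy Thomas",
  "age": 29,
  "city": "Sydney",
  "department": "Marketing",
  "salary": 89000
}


Comparing each field (in key order):
  name: same
  age: DIFFERENT
  city: same
  department: DIFFERENT
  salary: DIFFERENT
Differences:
  age: 50 -> 29
  department: HR -> Marketing
  salary: 74000 -> 89000

3 field(s) changed

3 changes: age, department, salary


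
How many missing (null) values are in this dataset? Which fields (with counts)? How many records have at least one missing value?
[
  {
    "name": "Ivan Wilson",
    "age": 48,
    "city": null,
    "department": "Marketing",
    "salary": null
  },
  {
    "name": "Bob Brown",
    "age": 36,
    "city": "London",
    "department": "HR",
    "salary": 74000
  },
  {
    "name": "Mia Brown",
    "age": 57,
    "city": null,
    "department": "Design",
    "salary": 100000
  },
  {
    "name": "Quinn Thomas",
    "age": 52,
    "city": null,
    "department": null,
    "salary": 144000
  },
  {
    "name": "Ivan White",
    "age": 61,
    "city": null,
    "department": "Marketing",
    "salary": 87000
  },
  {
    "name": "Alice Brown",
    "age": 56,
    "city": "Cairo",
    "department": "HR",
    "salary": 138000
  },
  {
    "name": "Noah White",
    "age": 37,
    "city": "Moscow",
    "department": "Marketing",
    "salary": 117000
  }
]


Checking for missing (null) values in 7 records:

  Ivan Wilson: city, salary
  Bob Brown: complete
  Mia Brown: city
  Quinn Thomas: city, department
  Ivan White: city
  Alice Brown: complete
  Noah White: complete

Per field:
  name: 0 missing
  age: 0 missing
  city: 4 missing
  department: 1 missing
  salary: 1 missing

Total missing values: 6
Records with any missing: 4

6 missing values (city: 4, department: 1, salary: 1); 4 incomplete records


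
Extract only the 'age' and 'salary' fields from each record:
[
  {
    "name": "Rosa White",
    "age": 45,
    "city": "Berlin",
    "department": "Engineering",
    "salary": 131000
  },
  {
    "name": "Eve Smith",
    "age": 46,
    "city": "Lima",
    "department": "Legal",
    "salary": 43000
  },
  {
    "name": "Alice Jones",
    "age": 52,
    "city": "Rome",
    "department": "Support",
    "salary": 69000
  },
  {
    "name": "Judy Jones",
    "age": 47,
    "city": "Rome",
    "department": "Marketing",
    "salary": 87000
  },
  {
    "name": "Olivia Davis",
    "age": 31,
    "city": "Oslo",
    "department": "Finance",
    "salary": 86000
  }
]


Original: 5 records with fields: name, age, city, department, salary
Keep: ['age', 'salary']
Drop: ['name', 'city', 'department']
Result: 5 records, 2 fields each

[
  {
    "age": 45,
    "salary": 131000
  },
  {
    "age": 46,
    "salary": 43000
  },
  {
    "age": 52,
    "salary": 69000
  },
  {
    "age": 47,
    "salary": 87000
  },
  {
    "age": 31,
    "salary": 86000
  }
]


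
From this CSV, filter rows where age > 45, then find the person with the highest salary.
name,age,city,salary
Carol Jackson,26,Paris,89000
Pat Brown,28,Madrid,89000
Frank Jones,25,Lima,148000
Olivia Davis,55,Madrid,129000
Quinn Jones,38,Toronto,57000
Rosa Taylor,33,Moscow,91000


Filter: age > 45
Sort by: salary (descending)

Filtered records (1):
  Olivia Davis, age 55, salary $129000

Highest salary: Olivia Davis ($129000)

Olivia Davis


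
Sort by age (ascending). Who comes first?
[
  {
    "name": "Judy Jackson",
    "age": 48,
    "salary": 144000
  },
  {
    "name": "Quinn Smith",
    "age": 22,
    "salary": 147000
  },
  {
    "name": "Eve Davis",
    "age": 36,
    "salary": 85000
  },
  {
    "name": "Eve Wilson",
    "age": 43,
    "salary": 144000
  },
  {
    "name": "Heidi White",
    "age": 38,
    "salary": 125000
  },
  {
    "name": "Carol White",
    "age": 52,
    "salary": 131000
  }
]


Sort by: age (ascending)

Sorted order:
  1. Quinn Smith (age = 22)
  2. Eve Davis (age = 36)
  3. Heidi White (age = 38)
  4. Eve Wilson (age = 43)
  5. Judy Jackson (age = 48)
  6. Carol White (age = 52)

First: Quinn Smith

Quinn Smith


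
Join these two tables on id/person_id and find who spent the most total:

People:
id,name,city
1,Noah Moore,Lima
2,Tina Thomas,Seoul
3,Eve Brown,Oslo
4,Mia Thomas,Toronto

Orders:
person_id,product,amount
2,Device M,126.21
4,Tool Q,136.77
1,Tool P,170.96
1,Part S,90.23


Join on: people.id = orders.person_id

Joined rows:
  Tina Thomas (Seoul) bought Device M for $126.21
  Mia Thomas (Toronto) bought Tool Q for $136.77
  Noah Moore (Lima) bought Tool P for $170.96
  Noah Moore (Lima) bought Part S for $90.23

Total per person:
  Noah Moore: $261.19
  Mia Thomas: $136.77
  Tina Thomas: $126.21

Top spender: Noah Moore ($261.19)

Noah Moore ($261.19)


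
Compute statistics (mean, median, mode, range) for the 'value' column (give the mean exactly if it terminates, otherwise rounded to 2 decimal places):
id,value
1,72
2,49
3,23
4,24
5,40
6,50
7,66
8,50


Data: [72, 49, 23, 24, 40, 50, 66, 50]
Count: 8
Sum: 374
Mean: 374/8 = 46.75
Sorted: [23, 24, 40, 49, 50, 50, 66, 72]
Median: 49.5
Mode: 50 (2 times)
Range: 72 - 23 = 49
Min: 23, Max: 72

mean=46.75, median=49.5, mode=50, range=49


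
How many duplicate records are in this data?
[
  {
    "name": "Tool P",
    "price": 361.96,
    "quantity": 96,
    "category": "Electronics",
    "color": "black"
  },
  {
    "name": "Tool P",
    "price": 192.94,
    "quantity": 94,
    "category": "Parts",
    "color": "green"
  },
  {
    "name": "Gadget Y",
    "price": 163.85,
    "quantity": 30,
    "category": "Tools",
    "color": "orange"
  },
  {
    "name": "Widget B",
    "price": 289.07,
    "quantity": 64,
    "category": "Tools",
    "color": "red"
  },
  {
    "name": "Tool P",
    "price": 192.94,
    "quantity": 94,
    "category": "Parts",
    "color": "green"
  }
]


Checking 5 records for duplicates:

  Row 1: Tool P ($361.96, qty 96)
  Row 2: Tool P ($192.94, qty 94)
  Row 3: Gadget Y ($163.85, qty 30)
  Row 4: Widget B ($289.07, qty 64)
  Row 5: Tool P ($192.94, qty 94) <-- DUPLICATE

Duplicates found: 1
Unique records: 4

1 duplicates, 4 unique


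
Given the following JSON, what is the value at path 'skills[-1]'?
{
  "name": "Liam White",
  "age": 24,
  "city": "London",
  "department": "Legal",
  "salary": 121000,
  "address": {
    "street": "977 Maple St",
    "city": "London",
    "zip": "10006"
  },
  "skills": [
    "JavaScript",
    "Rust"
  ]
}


Query: skills[-1]
Path: skills -> last element
Value: Rust

Rust


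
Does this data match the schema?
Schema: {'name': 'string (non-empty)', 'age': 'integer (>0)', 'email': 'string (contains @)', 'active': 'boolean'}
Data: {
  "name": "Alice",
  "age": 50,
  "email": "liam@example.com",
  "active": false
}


Validating each field against schema:
  name: OK (non-empty string)
  age: OK (positive integer)
  email: OK (string with @)
  active: OK (boolean)

Result: VALID

VALID


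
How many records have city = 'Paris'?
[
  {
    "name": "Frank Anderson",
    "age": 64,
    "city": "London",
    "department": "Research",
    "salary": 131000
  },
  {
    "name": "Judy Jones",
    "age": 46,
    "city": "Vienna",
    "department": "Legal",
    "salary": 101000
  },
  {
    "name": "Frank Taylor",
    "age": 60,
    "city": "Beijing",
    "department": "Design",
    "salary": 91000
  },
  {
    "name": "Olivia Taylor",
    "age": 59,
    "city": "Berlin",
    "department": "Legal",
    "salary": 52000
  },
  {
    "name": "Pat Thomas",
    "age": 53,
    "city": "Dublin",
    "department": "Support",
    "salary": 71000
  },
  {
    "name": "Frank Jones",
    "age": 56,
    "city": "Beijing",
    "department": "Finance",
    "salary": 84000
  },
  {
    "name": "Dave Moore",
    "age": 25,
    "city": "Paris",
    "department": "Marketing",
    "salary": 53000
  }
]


Data: 7 records
Condition: city = 'Paris'

Checking each record:
  Frank Anderson: London
  Judy Jones: Vienna
  Frank Taylor: Beijing
  Olivia Taylor: Berlin
  Pat Thomas: Dublin
  Frank Jones: Beijing
  Dave Moore: Paris MATCH

Count: 1

1


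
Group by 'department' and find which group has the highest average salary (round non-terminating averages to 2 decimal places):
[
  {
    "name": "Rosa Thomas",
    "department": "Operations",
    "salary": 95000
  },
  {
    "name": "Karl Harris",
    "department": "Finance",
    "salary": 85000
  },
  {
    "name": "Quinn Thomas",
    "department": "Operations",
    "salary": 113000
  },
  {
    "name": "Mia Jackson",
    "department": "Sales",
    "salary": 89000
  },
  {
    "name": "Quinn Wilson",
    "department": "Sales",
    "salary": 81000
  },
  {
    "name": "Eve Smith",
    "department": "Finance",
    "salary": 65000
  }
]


Group by: department

Groups:
  Finance: 2 people, avg salary = 150000/2 = $75000
  Operations: 2 people, avg salary = 208000/2 = $104000
  Sales: 2 people, avg salary = 170000/2 = $85000

Highest average salary: Operations ($104000)

Operations ($104000)


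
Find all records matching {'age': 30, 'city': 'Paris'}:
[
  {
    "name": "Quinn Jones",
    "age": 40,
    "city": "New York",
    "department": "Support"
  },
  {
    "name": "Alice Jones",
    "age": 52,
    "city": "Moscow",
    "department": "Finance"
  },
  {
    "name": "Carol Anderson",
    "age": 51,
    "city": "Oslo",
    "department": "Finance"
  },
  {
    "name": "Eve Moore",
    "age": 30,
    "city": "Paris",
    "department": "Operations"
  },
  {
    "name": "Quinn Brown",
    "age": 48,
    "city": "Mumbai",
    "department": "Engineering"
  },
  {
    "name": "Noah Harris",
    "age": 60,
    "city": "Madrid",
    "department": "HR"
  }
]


Search criteria: {'age': 30, 'city': 'Paris'}

Checking 6 records:
  Quinn Jones: {age: 40, city: New York}
  Alice Jones: {age: 52, city: Moscow}
  Carol Anderson: {age: 51, city: Oslo}
  Eve Moore: {age: 30, city: Paris} <-- MATCH
  Quinn Brown: {age: 48, city: Mumbai}
  Noah Harris: {age: 60, city: Madrid}

Matches: ["Eve Moore"]

["Eve Moore"]


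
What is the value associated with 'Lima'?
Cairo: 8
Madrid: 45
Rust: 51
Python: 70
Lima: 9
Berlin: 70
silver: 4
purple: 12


Looking up key 'Lima'
Value: 9

9


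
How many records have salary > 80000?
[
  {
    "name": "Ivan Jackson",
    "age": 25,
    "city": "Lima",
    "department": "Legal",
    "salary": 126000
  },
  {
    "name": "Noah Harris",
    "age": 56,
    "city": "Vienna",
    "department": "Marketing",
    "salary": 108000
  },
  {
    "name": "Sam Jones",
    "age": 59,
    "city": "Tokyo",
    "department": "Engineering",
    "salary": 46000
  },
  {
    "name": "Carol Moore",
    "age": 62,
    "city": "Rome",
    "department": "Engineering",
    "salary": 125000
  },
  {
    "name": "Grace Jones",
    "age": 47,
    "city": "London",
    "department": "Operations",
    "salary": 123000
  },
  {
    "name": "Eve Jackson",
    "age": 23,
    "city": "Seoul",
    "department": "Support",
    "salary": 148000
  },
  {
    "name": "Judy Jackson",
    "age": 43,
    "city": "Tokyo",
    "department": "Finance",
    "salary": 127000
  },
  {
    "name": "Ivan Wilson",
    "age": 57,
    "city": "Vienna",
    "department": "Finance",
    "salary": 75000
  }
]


Data: 8 records
Condition: salary > 80000

Checking each record:
  Ivan Jackson: 126000 MATCH
  Noah Harris: 108000 MATCH
  Sam Jones: 46000
  Carol Moore: 125000 MATCH
  Grace Jones: 123000 MATCH
  Eve Jackson: 148000 MATCH
  Judy Jackson: 127000 MATCH
  Ivan Wilson: 75000

Count: 6

6


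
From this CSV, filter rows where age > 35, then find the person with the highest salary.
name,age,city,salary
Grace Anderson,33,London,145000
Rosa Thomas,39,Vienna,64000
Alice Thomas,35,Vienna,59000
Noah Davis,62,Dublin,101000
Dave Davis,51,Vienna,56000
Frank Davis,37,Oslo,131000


Filter: age > 35
Sort by: salary (descending)

Filtered records (4):
  Frank Davis, age 37, salary $131000
  Noah Davis, age 62, salary $101000
  Rosa Thomas, age 39, salary $64000
  Dave Davis, age 51, salary $56000

Highest salary: Frank Davis ($131000)

Frank Davis


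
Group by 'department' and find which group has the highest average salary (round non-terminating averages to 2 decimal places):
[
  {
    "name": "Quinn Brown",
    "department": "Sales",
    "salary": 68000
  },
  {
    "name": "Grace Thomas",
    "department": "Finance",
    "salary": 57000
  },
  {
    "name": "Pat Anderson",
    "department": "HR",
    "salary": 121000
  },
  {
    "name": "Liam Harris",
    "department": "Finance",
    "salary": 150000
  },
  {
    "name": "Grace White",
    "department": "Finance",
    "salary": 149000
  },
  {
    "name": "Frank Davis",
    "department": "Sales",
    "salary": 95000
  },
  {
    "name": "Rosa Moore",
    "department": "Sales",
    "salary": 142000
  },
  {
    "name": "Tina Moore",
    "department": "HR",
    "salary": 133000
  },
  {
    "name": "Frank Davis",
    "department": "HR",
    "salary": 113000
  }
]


Group by: department

Groups:
  Finance: 3 people, avg salary = 356000/3 ≈ $118666.67
  HR: 3 people, avg salary = 367000/3 ≈ $122333.33
  Sales: 3 people, avg salary = 305000/3 ≈ $101666.67

Highest average salary: HR (≈$122333.33)

HR (≈$122333.33)


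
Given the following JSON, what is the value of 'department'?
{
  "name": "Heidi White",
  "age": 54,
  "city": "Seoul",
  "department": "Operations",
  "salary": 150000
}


Looking up field 'department'
Value: Operations

Operations


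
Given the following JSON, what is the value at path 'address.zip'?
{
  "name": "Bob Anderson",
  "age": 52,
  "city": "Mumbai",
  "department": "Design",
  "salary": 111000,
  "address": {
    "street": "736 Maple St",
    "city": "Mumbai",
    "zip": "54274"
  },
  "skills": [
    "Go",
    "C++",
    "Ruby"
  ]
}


Query: address.zip
Path: address -> zip
Value: 54274

54274


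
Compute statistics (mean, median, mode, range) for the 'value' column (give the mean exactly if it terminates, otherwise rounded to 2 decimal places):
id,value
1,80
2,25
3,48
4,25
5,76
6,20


Data: [80, 25, 48, 25, 76, 20]
Count: 6
Sum: 274
Mean: 274/6 ≈ 45.67 (rounded to 2 decimal places)
Sorted: [20, 25, 25, 48, 76, 80]
Median: 36.5
Mode: 25 (2 times)
Range: 80 - 20 = 60
Min: 20, Max: 80

mean≈45.67, median=36.5, mode=25, range=60


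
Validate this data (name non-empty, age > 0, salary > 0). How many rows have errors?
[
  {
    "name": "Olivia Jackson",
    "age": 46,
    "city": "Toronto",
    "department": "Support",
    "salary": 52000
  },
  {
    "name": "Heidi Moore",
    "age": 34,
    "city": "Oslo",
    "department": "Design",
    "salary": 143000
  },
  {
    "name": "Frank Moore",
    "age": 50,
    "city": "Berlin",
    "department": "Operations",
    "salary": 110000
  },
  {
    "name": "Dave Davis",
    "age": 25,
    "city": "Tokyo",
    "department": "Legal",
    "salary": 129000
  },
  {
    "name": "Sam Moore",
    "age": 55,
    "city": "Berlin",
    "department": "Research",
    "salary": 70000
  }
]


Validating 5 records:
Rules: name non-empty, age > 0, salary > 0

  Row 1 (Olivia Jackson): OK
  Row 2 (Heidi Moore): OK
  Row 3 (Frank Moore): OK
  Row 4 (Dave Davis): OK
  Row 5 (Sam Moore): OK

Total errors: 0

0 errors


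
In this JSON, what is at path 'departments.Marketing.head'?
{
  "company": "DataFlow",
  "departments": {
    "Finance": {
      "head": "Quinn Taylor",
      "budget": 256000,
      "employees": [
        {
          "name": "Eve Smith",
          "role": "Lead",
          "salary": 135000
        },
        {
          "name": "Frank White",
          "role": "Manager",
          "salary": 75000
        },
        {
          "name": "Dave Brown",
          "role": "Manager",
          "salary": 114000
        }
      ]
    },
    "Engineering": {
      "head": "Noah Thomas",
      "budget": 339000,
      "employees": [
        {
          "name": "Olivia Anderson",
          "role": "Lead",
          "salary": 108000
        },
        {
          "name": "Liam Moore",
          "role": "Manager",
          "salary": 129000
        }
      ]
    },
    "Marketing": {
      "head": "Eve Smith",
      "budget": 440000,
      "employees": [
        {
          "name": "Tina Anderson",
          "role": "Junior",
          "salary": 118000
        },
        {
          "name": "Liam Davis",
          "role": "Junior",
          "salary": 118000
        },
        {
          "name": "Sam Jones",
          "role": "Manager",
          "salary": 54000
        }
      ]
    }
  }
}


Path: departments.Marketing.head

Navigate:
  -> departments
  -> Marketing
  -> head = 'Eve Smith'

Eve Smith


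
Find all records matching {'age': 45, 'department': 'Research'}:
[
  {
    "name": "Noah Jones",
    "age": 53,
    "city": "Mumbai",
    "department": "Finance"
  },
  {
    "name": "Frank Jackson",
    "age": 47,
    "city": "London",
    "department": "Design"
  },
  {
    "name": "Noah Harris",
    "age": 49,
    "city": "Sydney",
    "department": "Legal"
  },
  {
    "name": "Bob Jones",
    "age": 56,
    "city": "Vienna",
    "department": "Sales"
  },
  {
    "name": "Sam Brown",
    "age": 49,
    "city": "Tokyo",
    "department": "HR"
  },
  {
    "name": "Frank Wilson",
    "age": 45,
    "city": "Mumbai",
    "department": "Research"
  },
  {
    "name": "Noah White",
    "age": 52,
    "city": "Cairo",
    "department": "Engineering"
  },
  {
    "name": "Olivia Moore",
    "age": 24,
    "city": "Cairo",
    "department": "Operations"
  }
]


Search criteria: {'age': 45, 'department': 'Research'}

Checking 8 records:
  Noah Jones: {age: 53, department: Finance}
  Frank Jackson: {age: 47, department: Design}
  Noah Harris: {age: 49, department: Legal}
  Bob Jones: {age: 56, department: Sales}
  Sam Brown: {age: 49, department: HR}
  Frank Wilson: {age: 45, department: Research} <-- MATCH
  Noah White: {age: 52, department: Engineering}
  Olivia Moore: {age: 24, department: Operations}

Matches: ["Frank Wilson"]

["Frank Wilson"]


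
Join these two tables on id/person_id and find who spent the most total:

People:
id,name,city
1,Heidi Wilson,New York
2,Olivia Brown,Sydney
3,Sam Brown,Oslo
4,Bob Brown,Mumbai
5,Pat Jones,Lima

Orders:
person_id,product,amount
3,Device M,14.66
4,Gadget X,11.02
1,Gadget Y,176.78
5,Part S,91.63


Join on: people.id = orders.person_id

Joined rows:
  Sam Brown (Oslo) bought Device M for $14.66
  Bob Brown (Mumbai) bought Gadget X for $11.02
  Heidi Wilson (New York) bought Gadget Y for $176.78
  Pat Jones (Lima) bought Part S for $91.63

Total per person:
  Heidi Wilson: $176.78
  Pat Jones: $91.63
  Sam Brown: $14.66
  Bob Brown: $11.02

Top spender: Heidi Wilson ($176.78)

Heidi Wilson ($176.78)


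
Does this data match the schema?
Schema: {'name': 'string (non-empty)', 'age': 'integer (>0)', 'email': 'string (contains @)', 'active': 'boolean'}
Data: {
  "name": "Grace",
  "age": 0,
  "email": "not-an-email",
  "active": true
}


Validating each field against schema:
  name: OK (non-empty string)
  age: FAIL (0 is not > 0)
  email: FAIL ("not-an-email" does not contain @)
  active: OK (boolean)

Result: INVALID (2 errors: age, email)

INVALID (2 errors: age, email)


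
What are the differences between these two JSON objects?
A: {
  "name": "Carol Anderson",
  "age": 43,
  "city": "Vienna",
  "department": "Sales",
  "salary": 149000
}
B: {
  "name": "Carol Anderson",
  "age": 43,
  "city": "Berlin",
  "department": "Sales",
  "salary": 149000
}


Comparing each field (in key order):
  name: same
  age: same
  city: DIFFERENT
  department: same
  salary: same
Differences:
  city: Vienna -> Berlin

1 field(s) changed

1 change: city


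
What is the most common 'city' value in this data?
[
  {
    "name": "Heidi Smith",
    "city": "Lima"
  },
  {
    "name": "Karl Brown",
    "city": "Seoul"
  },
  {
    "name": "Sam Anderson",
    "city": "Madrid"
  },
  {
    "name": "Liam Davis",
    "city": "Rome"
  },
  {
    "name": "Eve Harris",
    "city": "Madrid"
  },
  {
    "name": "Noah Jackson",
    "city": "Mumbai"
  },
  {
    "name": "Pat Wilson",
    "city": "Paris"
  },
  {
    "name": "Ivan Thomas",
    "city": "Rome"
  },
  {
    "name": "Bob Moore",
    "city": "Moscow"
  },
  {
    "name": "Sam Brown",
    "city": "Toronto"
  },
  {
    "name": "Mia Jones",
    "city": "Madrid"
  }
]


Counting 'city' values across 11 records:

  Madrid: 3 ###
  Rome: 2 ##
  Lima: 1 #
  Seoul: 1 #
  Mumbai: 1 #
  Paris: 1 #
  Moscow: 1 #
  Toronto: 1 #

Most common: Madrid (3 times)

Madrid (3 times)


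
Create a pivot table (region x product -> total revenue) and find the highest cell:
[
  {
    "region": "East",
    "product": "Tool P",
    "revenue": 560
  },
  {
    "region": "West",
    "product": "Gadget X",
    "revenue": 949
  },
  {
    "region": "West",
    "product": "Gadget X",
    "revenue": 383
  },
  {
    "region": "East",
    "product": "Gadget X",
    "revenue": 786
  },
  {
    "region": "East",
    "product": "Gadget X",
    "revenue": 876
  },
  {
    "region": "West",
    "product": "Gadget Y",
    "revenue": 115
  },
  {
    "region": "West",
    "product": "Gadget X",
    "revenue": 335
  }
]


Pivot: region (rows) x product (columns) -> total revenue

     Gadget X      Gadget Y      Tool P      
East          1662             0           560  
West          1667           115             0  

Highest: West / Gadget X = $1667

West / Gadget X = $1667


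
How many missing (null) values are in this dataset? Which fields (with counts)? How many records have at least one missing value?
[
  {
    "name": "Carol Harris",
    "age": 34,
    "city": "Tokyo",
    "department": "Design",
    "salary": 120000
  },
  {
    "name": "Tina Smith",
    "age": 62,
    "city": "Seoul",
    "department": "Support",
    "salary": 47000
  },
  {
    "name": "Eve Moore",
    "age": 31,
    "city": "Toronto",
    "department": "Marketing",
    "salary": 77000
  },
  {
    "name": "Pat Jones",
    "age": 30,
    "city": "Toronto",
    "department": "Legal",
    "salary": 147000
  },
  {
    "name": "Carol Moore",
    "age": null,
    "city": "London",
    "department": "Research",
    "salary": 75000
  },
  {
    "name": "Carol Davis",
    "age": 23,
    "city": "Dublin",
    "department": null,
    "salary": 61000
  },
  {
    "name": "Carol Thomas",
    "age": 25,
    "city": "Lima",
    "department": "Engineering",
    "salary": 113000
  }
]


Checking for missing (null) values in 7 records:

  Carol Harris: complete
  Tina Smith: complete
  Eve Moore: complete
  Pat Jones: complete
  Carol Moore: age
  Carol Davis: department
  Carol Thomas: complete

Per field:
  name: 0 missing
  age: 1 missing
  city: 0 missing
  department: 1 missing
  salary: 0 missing

Total missing values: 2
Records with any missing: 2

2 missing values (age: 1, department: 1); 2 incomplete records


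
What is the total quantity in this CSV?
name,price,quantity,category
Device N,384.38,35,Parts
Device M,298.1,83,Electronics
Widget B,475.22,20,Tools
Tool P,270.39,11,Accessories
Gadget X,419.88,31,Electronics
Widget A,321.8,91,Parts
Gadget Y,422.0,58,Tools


Computing total quantity:
Values: [35, 83, 20, 11, 31, 91, 58]
Sum = 329

329


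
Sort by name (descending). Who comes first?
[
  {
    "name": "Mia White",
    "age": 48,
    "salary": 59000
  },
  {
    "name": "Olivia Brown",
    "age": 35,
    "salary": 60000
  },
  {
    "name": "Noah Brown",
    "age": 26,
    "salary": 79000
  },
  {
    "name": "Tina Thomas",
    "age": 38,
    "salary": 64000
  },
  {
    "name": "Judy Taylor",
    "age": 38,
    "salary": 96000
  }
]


Sort by: name (descending)

Sorted order:
  1. Tina Thomas (name = Tina Thomas)
  2. Olivia Brown (name = Olivia Brown)
  3. Noah Brown (name = Noah Brown)
  4. Mia White (name = Mia White)
  5. Judy Taylor (name = Judy Taylor)

First: Tina Thomas

Tina Thomas


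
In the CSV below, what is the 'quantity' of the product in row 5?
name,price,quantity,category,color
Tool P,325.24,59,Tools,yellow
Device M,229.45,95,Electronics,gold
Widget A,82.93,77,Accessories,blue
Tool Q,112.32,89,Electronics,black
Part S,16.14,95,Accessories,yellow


Query: Row 5 ('Part S'), column 'quantity'
Value: 95

95


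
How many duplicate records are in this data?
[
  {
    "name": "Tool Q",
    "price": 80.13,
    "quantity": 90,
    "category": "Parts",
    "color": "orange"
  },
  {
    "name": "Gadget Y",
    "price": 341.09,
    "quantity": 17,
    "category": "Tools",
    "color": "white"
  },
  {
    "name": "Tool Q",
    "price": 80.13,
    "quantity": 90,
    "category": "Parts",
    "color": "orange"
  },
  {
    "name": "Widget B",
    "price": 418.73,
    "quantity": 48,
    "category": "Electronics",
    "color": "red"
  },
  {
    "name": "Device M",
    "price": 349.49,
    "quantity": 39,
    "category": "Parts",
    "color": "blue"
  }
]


Checking 5 records for duplicates:

  Row 1: Tool Q ($80.13, qty 90)
  Row 2: Gadget Y ($341.09, qty 17)
  Row 3: Tool Q ($80.13, qty 90) <-- DUPLICATE
  Row 4: Widget B ($418.73, qty 48)
  Row 5: Device M ($349.49, qty 39)

Duplicates found: 1
Unique records: 4

1 duplicates, 4 unique


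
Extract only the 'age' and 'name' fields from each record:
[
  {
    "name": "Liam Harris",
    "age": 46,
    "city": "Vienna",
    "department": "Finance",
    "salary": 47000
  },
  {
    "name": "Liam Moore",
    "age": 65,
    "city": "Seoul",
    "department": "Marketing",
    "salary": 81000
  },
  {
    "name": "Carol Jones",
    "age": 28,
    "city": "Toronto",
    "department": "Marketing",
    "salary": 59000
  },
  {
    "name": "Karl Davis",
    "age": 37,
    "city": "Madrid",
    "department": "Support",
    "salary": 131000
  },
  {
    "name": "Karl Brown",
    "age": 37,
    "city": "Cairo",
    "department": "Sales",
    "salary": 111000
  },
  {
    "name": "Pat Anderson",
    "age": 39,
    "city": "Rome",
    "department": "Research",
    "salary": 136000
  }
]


Original: 6 records with fields: name, age, city, department, salary
Keep: ['age', 'name']
Drop: ['city', 'department', 'salary']
Result: 6 records, 2 fields each

[
  {
    "age": 46,
    "name": "Liam Harris"
  },
  {
    "age": 65,
    "name": "Liam Moore"
  },
  {
    "age": 28,
    "name": "Carol Jones"
  },
  {
    "age": 37,
    "name": "Karl Davis"
  },
  {
    "age": 37,
    "name": "Karl Brown"
  },
  {
    "age": 39,
    "name": "Pat Anderson"
  }
]


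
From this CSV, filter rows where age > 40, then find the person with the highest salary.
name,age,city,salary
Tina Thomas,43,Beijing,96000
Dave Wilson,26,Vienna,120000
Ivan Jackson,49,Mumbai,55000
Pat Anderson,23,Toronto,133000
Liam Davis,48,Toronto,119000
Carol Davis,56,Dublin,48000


Filter: age > 40
Sort by: salary (descending)

Filtered records (4):
  Liam Davis, age 48, salary $119000
  Tina Thomas, age 43, salary $96000
  Ivan Jackson, age 49, salary $55000
  Carol Davis, age 56, salary $48000

Highest salary: Liam Davis ($119000)

Liam Davis


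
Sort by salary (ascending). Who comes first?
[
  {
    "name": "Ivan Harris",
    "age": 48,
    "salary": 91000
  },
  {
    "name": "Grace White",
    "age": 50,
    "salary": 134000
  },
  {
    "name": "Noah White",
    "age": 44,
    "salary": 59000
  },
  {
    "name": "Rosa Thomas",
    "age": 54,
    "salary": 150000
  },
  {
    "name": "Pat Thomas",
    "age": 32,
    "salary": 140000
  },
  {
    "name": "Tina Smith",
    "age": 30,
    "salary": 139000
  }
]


Sort by: salary (ascending)

Sorted order:
  1. Noah White (salary = 59000)
  2. Ivan Harris (salary = 91000)
  3. Grace White (salary = 134000)
  4. Tina Smith (salary = 139000)
  5. Pat Thomas (salary = 140000)
  6. Rosa Thomas (salary = 150000)

First: Noah White

Noah White


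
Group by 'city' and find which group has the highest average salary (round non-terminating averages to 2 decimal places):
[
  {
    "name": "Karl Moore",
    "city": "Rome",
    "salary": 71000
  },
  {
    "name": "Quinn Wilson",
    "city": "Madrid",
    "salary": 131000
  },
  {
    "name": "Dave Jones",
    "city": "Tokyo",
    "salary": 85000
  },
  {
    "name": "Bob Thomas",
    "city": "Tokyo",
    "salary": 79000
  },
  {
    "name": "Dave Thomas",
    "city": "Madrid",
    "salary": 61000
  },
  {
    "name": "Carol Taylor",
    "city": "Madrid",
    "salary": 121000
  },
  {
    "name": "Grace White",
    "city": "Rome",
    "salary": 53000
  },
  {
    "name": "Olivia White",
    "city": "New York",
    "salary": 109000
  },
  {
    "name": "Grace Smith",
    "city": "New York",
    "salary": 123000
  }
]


Group by: city

Groups:
  Madrid: 3 people, avg salary = 313000/3 ≈ $104333.33
  New York: 2 people, avg salary = 232000/2 = $116000
  Rome: 2 people, avg salary = 124000/2 = $62000
  Tokyo: 2 people, avg salary = 164000/2 = $82000

Highest average salary: New York ($116000)

New York ($116000)


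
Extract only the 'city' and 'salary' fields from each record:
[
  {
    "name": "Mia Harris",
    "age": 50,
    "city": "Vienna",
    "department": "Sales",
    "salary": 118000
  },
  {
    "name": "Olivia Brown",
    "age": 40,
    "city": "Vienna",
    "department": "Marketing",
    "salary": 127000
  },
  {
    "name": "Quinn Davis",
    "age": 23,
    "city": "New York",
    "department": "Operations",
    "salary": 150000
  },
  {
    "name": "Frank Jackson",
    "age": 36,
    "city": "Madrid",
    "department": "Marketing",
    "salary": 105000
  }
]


Original: 4 records with fields: name, age, city, department, salary
Keep: ['city', 'salary']
Drop: ['name', 'age', 'department']
Result: 4 records, 2 fields each

[
  {
    "city": "Vienna",
    "salary": 118000
  },
  {
    "city": "Vienna",
    "salary": 127000
  },
  {
    "city": "New York",
    "salary": 150000
  },
  {
    "city": "Madrid",
    "salary": 105000
  }
]


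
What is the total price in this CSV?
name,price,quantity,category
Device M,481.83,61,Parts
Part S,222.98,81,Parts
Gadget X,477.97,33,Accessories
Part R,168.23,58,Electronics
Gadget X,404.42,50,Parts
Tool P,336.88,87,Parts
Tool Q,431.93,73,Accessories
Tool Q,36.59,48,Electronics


Computing total price:
Values: [481.83, 222.98, 477.97, 168.23, 404.42, 336.88, 431.93, 36.59]
Sum = 2560.83

2560.83


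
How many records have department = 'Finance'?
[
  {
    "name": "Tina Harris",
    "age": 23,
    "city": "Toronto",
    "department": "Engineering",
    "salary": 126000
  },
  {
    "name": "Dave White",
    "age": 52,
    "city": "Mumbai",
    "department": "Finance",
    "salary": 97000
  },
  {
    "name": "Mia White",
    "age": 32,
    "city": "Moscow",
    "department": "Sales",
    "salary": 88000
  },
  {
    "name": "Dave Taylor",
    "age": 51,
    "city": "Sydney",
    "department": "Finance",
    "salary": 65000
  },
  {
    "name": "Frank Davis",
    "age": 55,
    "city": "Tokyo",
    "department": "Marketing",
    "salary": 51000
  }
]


Data: 5 records
Condition: department = 'Finance'

Checking each record:
  Tina Harris: Engineering
  Dave White: Finance MATCH
  Mia White: Sales
  Dave Taylor: Finance MATCH
  Frank Davis: Marketing

Count: 2

2


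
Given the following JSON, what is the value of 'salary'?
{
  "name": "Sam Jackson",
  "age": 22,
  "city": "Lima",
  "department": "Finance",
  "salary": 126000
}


Looking up field 'salary'
Value: 126000

126000


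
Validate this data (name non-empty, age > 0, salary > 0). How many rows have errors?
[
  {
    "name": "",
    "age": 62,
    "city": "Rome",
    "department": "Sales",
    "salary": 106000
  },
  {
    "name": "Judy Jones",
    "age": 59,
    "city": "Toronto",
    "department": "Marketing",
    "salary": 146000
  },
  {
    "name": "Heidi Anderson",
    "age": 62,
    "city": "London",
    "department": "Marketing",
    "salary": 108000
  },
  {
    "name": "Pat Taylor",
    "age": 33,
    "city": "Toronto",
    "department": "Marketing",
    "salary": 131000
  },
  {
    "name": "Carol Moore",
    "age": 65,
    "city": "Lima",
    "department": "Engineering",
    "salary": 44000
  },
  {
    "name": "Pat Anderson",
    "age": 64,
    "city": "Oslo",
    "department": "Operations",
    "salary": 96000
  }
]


Validating 6 records:
Rules: name non-empty, age > 0, salary > 0

  Row 1 (???): empty name
  Row 2 (Judy Jones): OK
  Row 3 (Heidi Anderson): OK
  Row 4 (Pat Taylor): OK
  Row 5 (Carol Moore): OK
  Row 6 (Pat Anderson): OK

Total errors: 1

1 errors


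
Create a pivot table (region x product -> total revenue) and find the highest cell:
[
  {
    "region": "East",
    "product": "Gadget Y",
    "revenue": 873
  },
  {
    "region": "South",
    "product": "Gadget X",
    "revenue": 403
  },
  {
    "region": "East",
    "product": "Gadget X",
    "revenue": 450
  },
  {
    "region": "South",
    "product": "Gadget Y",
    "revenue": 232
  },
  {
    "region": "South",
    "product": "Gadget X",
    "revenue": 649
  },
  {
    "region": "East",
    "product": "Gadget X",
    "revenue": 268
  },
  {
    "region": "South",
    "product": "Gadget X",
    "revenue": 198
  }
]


Pivot: region (rows) x product (columns) -> total revenue

     Gadget X      Gadget Y    
East           718           873  
South         1250           232  

Highest: South / Gadget X = $1250

South / Gadget X = $1250


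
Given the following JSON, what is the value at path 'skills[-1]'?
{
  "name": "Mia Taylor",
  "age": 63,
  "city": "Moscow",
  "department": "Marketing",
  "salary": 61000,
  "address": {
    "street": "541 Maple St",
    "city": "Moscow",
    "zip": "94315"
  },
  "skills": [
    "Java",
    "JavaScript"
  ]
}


Query: skills[-1]
Path: skills -> last element
Value: JavaScript

JavaScript


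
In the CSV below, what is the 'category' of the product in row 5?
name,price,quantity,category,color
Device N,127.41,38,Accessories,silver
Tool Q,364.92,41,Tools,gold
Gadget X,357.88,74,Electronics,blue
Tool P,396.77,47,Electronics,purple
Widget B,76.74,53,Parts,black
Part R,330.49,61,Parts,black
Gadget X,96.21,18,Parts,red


Query: Row 5 ('Widget B'), column 'category'
Value: Parts

Parts


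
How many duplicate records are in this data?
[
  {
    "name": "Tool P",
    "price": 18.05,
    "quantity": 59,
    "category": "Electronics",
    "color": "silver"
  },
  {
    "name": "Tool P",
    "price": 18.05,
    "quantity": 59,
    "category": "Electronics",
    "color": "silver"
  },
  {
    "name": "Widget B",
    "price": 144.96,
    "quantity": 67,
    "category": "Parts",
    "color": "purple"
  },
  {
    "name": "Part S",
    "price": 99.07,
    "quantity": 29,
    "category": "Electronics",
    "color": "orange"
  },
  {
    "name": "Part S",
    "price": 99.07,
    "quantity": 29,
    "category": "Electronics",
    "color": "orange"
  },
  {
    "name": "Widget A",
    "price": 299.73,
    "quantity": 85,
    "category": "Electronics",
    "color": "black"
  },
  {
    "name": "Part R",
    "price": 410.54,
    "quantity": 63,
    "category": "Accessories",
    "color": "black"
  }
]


Checking 7 records for duplicates:

  Row 1: Tool P ($18.05, qty 59)
  Row 2: Tool P ($18.05, qty 59) <-- DUPLICATE
  Row 3: Widget B ($144.96, qty 67)
  Row 4: Part S ($99.07, qty 29)
  Row 5: Part S ($99.07, qty 29) <-- DUPLICATE
  Row 6: Widget A ($299.73, qty 85)
  Row 7: Part R ($410.54, qty 63)

Duplicates found: 2
Unique records: 5

2 duplicates, 5 unique


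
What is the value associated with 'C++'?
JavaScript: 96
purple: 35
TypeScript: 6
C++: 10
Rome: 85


Looking up key 'C++'
Value: 10

10


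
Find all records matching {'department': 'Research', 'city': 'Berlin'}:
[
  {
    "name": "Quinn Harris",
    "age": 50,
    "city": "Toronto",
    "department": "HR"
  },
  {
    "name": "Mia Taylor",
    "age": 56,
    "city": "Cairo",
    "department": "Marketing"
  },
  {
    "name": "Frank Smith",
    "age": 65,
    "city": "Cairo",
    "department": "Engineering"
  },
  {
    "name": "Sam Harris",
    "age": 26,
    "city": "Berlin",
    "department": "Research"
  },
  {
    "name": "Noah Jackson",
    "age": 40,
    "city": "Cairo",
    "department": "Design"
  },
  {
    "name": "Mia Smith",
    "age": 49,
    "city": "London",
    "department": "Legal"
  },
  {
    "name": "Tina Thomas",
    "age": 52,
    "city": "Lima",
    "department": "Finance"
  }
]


Search criteria: {'department': 'Research', 'city': 'Berlin'}

Checking 7 records:
  Quinn Harris: {department: HR, city: Toronto}
  Mia Taylor: {department: Marketing, city: Cairo}
  Frank Smith: {department: Engineering, city: Cairo}
  Sam Harris: {department: Research, city: Berlin} <-- MATCH
  Noah Jackson: {department: Design, city: Cairo}
  Mia Smith: {department: Legal, city: London}
  Tina Thomas: {department: Finance, city: Lima}

Matches: ["Sam Harris"]

["Sam Harris"]


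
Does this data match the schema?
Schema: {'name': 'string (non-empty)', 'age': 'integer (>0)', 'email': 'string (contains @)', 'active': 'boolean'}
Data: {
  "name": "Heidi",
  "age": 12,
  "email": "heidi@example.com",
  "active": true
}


Validating each field against schema:
  name: OK (non-empty string)
  age: OK (positive integer)
  email: OK (string with @)
  active: OK (boolean)

Result: VALID

VALID


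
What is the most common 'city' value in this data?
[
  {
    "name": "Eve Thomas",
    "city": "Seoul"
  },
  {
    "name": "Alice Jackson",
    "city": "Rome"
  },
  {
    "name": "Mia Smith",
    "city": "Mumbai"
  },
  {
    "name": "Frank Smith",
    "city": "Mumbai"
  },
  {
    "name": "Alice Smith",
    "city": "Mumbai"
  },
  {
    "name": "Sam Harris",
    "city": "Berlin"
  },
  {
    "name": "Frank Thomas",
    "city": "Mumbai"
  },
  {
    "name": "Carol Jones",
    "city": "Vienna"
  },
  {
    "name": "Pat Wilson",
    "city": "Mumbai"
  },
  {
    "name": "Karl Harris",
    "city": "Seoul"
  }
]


Counting 'city' values across 10 records:

  Mumbai: 5 #####
  Seoul: 2 ##
  Rome: 1 #
  Berlin: 1 #
  Vienna: 1 #

Most common: Mumbai (5 times)

Mumbai (5 times)


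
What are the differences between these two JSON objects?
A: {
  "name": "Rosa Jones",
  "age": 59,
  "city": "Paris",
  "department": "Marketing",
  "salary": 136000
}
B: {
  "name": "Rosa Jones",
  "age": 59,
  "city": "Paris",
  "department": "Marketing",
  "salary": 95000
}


Comparing each field (in key order):
  name: same
  age: same
  city: same
  department: same
  salary: DIFFERENT
Differences:
  salary: 136000 -> 95000

1 field(s) changed

1 change: salary


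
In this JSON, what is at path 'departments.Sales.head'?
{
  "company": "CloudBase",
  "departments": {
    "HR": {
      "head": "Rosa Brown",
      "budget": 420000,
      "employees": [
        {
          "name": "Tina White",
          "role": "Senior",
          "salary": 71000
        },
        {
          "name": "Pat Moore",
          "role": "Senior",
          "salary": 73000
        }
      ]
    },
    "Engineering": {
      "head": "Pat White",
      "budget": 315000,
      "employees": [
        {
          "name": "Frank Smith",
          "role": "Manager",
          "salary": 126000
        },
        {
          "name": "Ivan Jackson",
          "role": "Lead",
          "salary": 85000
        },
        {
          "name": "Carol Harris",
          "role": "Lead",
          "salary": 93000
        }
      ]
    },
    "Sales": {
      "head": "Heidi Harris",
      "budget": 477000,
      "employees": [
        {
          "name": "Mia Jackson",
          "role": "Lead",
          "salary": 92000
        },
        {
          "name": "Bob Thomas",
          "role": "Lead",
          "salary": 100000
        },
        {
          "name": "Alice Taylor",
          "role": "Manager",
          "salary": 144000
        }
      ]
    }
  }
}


Path: departments.Sales.head

Navigate:
  -> departments
  -> Sales
  -> head = 'Heidi Harris'

Heidi Harris
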